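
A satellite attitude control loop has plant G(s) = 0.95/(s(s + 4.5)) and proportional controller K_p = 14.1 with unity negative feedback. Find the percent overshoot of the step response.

From 1 + K_pG(s) = 0: s² + 4.5s + 13.39 = 0 ⇒ ω_n = 3.66, ζ = 0.6148.
%OS = 100·exp(−πζ/√(1−ζ²)) = 100·exp(−π·0.6148/√0.6221) = 8.64%.

8.64%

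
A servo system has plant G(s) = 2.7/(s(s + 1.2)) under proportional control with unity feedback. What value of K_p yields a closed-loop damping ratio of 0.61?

Closed-loop characteristic equation: s² + 1.2s + K_p·2.7 = 0.
So ω_n = √(2.7K_p) and 2ζω_n = 1.2, giving ζ = 1.2/(2√(2.7K_p)).
Setting ζ = 0.61: √(2.7K_p) = 1.2/(2·0.61) = 0.9836, so K_p = 0.9675/2.7 = 0.358.

K_p = 0.358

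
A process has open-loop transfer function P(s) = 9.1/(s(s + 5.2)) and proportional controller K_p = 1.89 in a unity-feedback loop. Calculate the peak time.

T_p = 0.972 s

The closed-loop denominator s² + 5.2s + 17.2 gives ω_n = √17.2 = 4.147 and ζ = 5.2/(2ω_n) = 0.6269.
Damped frequency ω_d = ω_n√(1−ζ²) = 3.231 rad/s, so peak time T_p = π/ω_d = 0.972 s.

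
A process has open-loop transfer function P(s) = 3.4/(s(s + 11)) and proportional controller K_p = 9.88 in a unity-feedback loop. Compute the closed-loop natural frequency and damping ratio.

With unity feedback the closed-loop characteristic equation is s² + 11s + 9.88·3.4 = s² + 11s + 33.59 = 0.
So ω_n² = 33.59 ⇒ ω_n = 5.796 rad/s, and ζ = 11/(2ω_n) = 0.949.

ω_n = 5.8 rad/s, ζ = 0.949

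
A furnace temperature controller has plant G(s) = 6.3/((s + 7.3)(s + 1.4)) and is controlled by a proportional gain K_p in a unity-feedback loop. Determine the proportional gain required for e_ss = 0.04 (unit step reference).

The loop is type 0, so e_ss(step) = 1/(1 + K_pos) with K_pos = K_p·G(0).
G(0) = 0.6164. Require 1/(1 + K_p·0.6164) = 0.04, so 1 + 0.6164·K_p = 25.
K_p = (25 − 1)/0.6164 = 38.9.

K_p = 38.9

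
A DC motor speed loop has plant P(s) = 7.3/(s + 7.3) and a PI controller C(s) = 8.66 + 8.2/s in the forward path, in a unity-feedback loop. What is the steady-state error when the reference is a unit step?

0

The open loop C(s)P(s) has a pole at the origin (type 1), so the static position error constant is infinite and e_ss = 1/(1+∞) = 0.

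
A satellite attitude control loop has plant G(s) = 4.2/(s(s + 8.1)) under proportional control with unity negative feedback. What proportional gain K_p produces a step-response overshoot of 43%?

From %OS = 100·exp(−πζ/√(1−ζ²)) = 43%, ζ = −ln(0.43)/√(π²+ln²(0.43)) = 0.2594.
Characteristic equation s² + 8.1s + 4.2K_p = 0 gives ζ = 8.1/(2√(4.2K_p)).
Setting ζ = 0.2594: √(4.2K_p) = 8.1/(2·0.2594) = 15.61, so K_p = 243.7/4.2 = 58.

K_p = 58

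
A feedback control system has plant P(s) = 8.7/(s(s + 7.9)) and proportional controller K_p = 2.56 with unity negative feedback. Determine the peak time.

T_p = 1.22 s

The closed-loop denominator s² + 7.9s + 22.27 gives ω_n = √22.27 = 4.719 and ζ = 7.9/(2ω_n) = 0.837.
Damped frequency ω_d = ω_n√(1−ζ²) = 2.583 rad/s, so peak time T_p = π/ω_d = 1.22 s.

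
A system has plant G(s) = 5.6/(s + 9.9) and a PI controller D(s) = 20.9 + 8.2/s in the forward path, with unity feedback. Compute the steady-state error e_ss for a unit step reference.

0

The open loop D(s)G(s) has a pole at the origin (type 1), so the static position error constant is infinite and e_ss = 1/(1+∞) = 0.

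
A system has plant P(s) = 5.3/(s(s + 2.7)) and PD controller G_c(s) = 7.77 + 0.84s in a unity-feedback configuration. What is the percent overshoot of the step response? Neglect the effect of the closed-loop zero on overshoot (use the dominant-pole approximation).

12.1%

Forward path: (7.77 + 0.84s)·5.3/(s(s+2.7)). The closed-loop characteristic equation is s² + (2.7 + 5.3·0.84)s + 5.3·7.77 = 0.
That is s² + 7.152s + 41.18 = 0, so ω_n = 6.417 rad/s and ζ = 7.152/(2·6.417) = 0.5572.
%OS = 100·exp(−πζ/√(1−ζ²)) = 12.1%.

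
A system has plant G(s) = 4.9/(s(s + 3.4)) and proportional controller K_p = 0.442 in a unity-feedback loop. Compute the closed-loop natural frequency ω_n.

ω_n = 1.47 rad/s

The closed-loop denominator is s(s+3.4) + 0.442·4.9 = s² + 3.4s + 2.166.
So ω_n² = 2.166 ⇒ ω_n = 1.472 rad/s, and ζ = 3.4/(2ω_n) = 1.16.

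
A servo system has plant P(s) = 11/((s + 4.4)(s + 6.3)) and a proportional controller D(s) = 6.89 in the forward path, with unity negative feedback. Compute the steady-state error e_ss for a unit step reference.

The loop is type 0. Static position error constant K_pos = D(0)·P(0) = 6.89·0.3968 = 2.734.
Steady-state error to a unit step: e_ss = 1/(1+K_pos) = 1/3.734 = 0.268.

0.268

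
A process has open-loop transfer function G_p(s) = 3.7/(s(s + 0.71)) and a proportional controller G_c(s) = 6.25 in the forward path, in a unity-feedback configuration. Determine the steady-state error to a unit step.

The open loop G_c(s)G_p(s) has a pole at the origin (type 1), so the static position error constant is infinite and e_ss = 1/(1+∞) = 0.

0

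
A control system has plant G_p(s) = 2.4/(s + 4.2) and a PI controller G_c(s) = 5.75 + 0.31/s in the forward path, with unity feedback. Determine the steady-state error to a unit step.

0

The open loop G_c(s)G_p(s) has a pole at the origin (type 1), so the static position error constant is infinite and e_ss = 1/(1+∞) = 0.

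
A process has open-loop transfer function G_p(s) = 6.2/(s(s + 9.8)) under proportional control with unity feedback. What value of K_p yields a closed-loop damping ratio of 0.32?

Closed-loop characteristic equation: s² + 9.8s + K_p·6.2 = 0.
So ω_n = √(6.2K_p) and 2ζω_n = 9.8, giving ζ = 9.8/(2√(6.2K_p)).
Setting ζ = 0.32: √(6.2K_p) = 9.8/(2·0.32) = 15.31, so K_p = 234.5/6.2 = 37.8.

K_p = 37.8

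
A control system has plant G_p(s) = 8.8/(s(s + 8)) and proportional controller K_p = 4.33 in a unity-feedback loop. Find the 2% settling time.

T_s ≈ 1 s

The closed-loop denominator s² + 8s + 38.1 gives ω_n = √38.1 = 6.173 and ζ = 8/(2ω_n) = 0.648.
2% settling time T_s ≈ 4/(ζω_n) = 4/4 = 1 s.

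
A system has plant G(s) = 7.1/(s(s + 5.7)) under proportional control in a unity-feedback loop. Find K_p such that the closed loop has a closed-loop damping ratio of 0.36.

K_p = 8.83

Closed-loop characteristic equation: s² + 5.7s + K_p·7.1 = 0.
So ω_n = √(7.1K_p) and 2ζω_n = 5.7, giving ζ = 5.7/(2√(7.1K_p)).
Setting ζ = 0.36: √(7.1K_p) = 5.7/(2·0.36) = 7.917, so K_p = 62.67/7.1 = 8.83.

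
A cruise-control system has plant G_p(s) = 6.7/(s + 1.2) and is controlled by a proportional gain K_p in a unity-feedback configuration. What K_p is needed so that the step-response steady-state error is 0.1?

K_p = 1.61

For a type-0 loop with proportional control, e_ss = 1/(1 + K_p·G_p(0)).
G_p(0) = 5.583. Require 1/(1 + K_p·5.583) = 0.1, so 1 + 5.583·K_p = 10.
K_p = (10 − 1)/5.583 = 1.61.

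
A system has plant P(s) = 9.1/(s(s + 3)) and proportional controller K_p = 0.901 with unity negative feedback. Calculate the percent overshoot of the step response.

14.5%

From 1 + K_pP(s) = 0: s² + 3s + 8.199 = 0 ⇒ ω_n = 2.863, ζ = 0.5239.
%OS = 100·exp(−πζ/√(1−ζ²)) = 100·exp(−π·0.5239/√0.7256) = 14.5%.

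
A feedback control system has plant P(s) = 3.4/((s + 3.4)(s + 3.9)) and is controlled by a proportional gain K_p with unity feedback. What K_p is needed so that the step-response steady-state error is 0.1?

The loop is type 0, so e_ss(step) = 1/(1 + K_pos) with K_pos = K_p·P(0).
P(0) = 0.2564. Require 1/(1 + K_p·0.2564) = 0.1, so 1 + 0.2564·K_p = 10.
K_p = (10 − 1)/0.2564 = 35.1.

K_p = 35.1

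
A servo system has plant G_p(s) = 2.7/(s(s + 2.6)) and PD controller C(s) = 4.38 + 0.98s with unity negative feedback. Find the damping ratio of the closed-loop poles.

Forward path: (4.38 + 0.98s)·2.7/(s(s+2.6)). The closed-loop characteristic equation is s² + (2.6 + 2.7·0.98)s + 2.7·4.38 = 0.
That is s² + 5.246s + 11.83 = 0, so ω_n = 3.439 rad/s and ζ = 5.246/(2·3.439) = 0.7627.

ζ = 0.763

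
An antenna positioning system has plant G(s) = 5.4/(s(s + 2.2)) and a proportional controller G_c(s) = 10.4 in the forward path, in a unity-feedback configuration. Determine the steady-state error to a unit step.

The open loop G_c(s)G(s) has a pole at the origin (type 1), so the static position error constant is infinite and e_ss = 1/(1+∞) = 0.

0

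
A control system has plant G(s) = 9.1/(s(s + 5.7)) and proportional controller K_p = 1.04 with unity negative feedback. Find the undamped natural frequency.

ω_n = 3.08 rad/s

1 + K_p·G(s) = 0 gives s² + 5.7s + 9.464 = 0.
So ω_n² = 9.464 ⇒ ω_n = 3.076 rad/s, and ζ = 5.7/(2ω_n) = 0.926.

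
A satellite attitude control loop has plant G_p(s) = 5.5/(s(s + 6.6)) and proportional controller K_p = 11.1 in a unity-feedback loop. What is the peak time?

T_p = 0.444 s

Closed-loop characteristic equation: s² + 6.6s + 61.05 = 0, so ω_n = 7.813 rad/s and ζ = 6.6/(2·7.813) = 0.4223.
Damped frequency ω_d = ω_n√(1−ζ²) = 7.082 rad/s, so peak time T_p = π/ω_d = 0.444 s.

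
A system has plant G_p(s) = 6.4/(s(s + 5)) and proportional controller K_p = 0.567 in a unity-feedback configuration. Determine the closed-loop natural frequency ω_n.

The closed-loop denominator is s(s+5) + 0.567·6.4 = s² + 5s + 3.629.
Matching s² + 2ζω_n s + ω_n²: ω_n = √3.629 = 1.905 rad/s and 2ζω_n = 5, so ζ = 5/(2·1.905) = 1.31.

ω_n = 1.9 rad/s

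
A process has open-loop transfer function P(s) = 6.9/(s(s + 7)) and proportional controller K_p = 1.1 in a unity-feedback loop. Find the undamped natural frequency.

With unity feedback the closed-loop characteristic equation is s² + 7s + 1.1·6.9 = s² + 7s + 7.59 = 0.
Matching s² + 2ζω_n s + ω_n²: ω_n = √7.59 = 2.755 rad/s and 2ζω_n = 7, so ζ = 7/(2·2.755) = 1.27.

ω_n = 2.75 rad/s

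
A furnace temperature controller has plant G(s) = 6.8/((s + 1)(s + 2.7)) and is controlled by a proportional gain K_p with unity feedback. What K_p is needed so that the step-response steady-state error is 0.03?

K_p = 12.8

For a type-0 loop with proportional control, e_ss = 1/(1 + K_p·G(0)).
G(0) = 2.519. Require 1/(1 + K_p·2.519) = 0.03, so 1 + 2.519·K_p = 33.33.
K_p = (33.33 − 1)/2.519 = 12.8.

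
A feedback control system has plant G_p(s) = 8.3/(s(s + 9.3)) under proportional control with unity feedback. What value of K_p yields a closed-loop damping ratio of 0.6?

K_p = 7.24

Closed-loop characteristic equation: s² + 9.3s + K_p·8.3 = 0.
So ω_n = √(8.3K_p) and 2ζω_n = 9.3, giving ζ = 9.3/(2√(8.3K_p)).
Setting ζ = 0.6: √(8.3K_p) = 9.3/(2·0.6) = 7.75, so K_p = 60.06/8.3 = 7.24.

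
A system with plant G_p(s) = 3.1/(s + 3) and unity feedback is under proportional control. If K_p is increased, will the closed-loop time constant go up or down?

The closed-loop bandwidth 3+K_p·3.1 grows with K_p, so τ shrinks.

decrease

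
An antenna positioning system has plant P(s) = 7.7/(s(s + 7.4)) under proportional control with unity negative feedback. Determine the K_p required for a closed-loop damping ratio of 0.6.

Closed-loop characteristic equation: s² + 7.4s + K_p·7.7 = 0.
So ω_n = √(7.7K_p) and 2ζω_n = 7.4, giving ζ = 7.4/(2√(7.7K_p)).
Setting ζ = 0.6: √(7.7K_p) = 7.4/(2·0.6) = 6.167, so K_p = 38.03/7.7 = 4.94.

K_p = 4.94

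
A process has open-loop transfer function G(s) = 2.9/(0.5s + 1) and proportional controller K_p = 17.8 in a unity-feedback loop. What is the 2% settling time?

Closed loop: T(s) = K_p·G/(1+K_p·G) = 51.62/(0.5s + 1 + 51.62), with pole at s = −(1 + 51.62)/0.5 = −105.2.
τ = 1/105.2 = 0.009502 s, so 2% settling time ≈ 4τ = 0.038 s.

T_s ≈ 0.038 s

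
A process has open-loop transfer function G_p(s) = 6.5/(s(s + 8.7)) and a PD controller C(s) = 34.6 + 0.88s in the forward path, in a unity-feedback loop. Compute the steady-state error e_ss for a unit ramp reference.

0.0387

The loop has one pole at the origin (type 1). Velocity error constant K_v = lim_{s→0} s·C(s)G_p(s) = 34.6·6.5/8.7 = 25.85.
Steady-state error to a unit ramp: e_ss = 1/K_v = 0.0387.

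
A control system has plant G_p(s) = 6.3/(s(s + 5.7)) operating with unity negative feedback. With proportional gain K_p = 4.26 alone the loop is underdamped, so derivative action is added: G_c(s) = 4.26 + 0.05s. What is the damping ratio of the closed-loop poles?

ζ = 0.581

Forward path: (4.26 + 0.05s)·6.3/(s(s+5.7)). The closed-loop characteristic equation is s² + (5.7 + 6.3·0.05)s + 6.3·4.26 = 0.
That is s² + 6.015s + 26.84 = 0, so ω_n = 5.181 rad/s and ζ = 6.015/(2·5.181) = 0.5805.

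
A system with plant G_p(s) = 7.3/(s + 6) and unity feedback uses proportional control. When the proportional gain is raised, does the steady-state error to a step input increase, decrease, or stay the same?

decrease

The position error constant K_pos = K_p·G_p(0) grows with K_p, and e_ss = 1/(1+K_pos) falls.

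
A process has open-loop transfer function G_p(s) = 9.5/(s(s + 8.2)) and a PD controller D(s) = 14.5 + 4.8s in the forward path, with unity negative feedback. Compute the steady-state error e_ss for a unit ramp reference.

0.0595

The loop has one pole at the origin (type 1). Velocity error constant K_v = lim_{s→0} s·D(s)G_p(s) = 14.5·9.5/8.2 = 16.8.
Steady-state error to a unit ramp: e_ss = 1/K_v = 0.0595.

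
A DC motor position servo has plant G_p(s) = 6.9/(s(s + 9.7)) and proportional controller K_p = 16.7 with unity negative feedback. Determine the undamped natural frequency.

The closed-loop denominator is s(s+9.7) + 16.7·6.9 = s² + 9.7s + 115.2.
Matching s² + 2ζω_n s + ω_n²: ω_n = √115.2 = 10.73 rad/s and 2ζω_n = 9.7, so ζ = 9.7/(2·10.73) = 0.452.

ω_n = 10.7 rad/s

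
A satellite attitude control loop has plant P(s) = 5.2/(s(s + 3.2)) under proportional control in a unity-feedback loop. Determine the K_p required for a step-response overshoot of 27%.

From %OS = 100·exp(−πζ/√(1−ζ²)) = 27%, ζ = −ln(0.27)/√(π²+ln²(0.27)) = 0.3847.
Characteristic equation s² + 3.2s + 5.2K_p = 0 gives ζ = 3.2/(2√(5.2K_p)).
Setting ζ = 0.3847: √(5.2K_p) = 3.2/(2·0.3847) = 4.159, so K_p = 17.3/5.2 = 3.33.

K_p = 3.33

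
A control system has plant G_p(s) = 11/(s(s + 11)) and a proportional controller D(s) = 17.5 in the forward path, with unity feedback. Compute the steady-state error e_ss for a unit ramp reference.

The loop has one pole at the origin (type 1). Velocity error constant K_v = lim_{s→0} s·D(s)G_p(s) = 17.5·11/11 = 17.5.
Steady-state error to a unit ramp: e_ss = 1/K_v = 0.0571.

0.0571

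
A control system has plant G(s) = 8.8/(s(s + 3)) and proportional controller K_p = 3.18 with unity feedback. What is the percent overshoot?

39.5%

Closed-loop characteristic equation: s² + 3s + 27.98 = 0, so ω_n = 5.29 rad/s and ζ = 3/(2·5.29) = 0.2836.
%OS = 100·exp(−πζ/√(1−ζ²)) = 100·exp(−π·0.2836/√0.9196) = 39.5%.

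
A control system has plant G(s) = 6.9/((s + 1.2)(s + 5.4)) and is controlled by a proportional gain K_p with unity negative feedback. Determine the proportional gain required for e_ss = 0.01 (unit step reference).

K_p = 93

For a type-0 loop with proportional control, e_ss = 1/(1 + K_p·G(0)).
G(0) = 1.065. Require 1/(1 + K_p·1.065) = 0.01, so 1 + 1.065·K_p = 100.
K_p = (100 − 1)/1.065 = 93.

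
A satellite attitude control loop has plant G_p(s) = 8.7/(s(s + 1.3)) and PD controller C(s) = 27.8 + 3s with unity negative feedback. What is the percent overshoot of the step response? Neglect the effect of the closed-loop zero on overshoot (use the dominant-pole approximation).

0.289%

Forward path: (27.8 + 3s)·8.7/(s(s+1.3)). The closed-loop characteristic equation is s² + (1.3 + 8.7·3)s + 8.7·27.8 = 0.
That is s² + 27.4s + 241.9 = 0, so ω_n = 15.55 rad/s and ζ = 27.4/(2·15.55) = 0.8809.
%OS = 100·exp(−πζ/√(1−ζ²)) = 0.289%.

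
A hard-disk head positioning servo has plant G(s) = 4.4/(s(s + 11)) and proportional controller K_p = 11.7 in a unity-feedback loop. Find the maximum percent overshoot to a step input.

2.35%

From 1 + K_pG(s) = 0: s² + 11s + 51.48 = 0 ⇒ ω_n = 7.175, ζ = 0.7666.
%OS = 100·exp(−πζ/√(1−ζ²)) = 100·exp(−π·0.7666/√0.4124) = 2.35%.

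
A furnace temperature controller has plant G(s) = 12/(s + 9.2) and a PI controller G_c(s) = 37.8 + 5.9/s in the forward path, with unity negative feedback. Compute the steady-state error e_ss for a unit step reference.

0

The open loop G_c(s)G(s) has a pole at the origin (type 1), so the static position error constant is infinite and e_ss = 1/(1+∞) = 0.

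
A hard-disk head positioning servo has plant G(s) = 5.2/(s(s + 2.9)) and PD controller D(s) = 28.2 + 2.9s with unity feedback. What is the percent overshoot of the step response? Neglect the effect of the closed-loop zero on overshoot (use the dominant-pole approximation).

Forward path: (28.2 + 2.9s)·5.2/(s(s+2.9)). The closed-loop characteristic equation is s² + (2.9 + 5.2·2.9)s + 5.2·28.2 = 0.
That is s² + 17.98s + 146.6 = 0, so ω_n = 12.11 rad/s and ζ = 17.98/(2·12.11) = 0.7424.
%OS = 100·exp(−πζ/√(1−ζ²)) = 3.08%.

3.08%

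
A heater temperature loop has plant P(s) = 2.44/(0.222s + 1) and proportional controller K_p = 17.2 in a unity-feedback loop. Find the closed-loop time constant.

τ = 0.00517 s

Closed loop: T(s) = K_p·P/(1+K_p·P) = 41.97/(0.222s + 1 + 41.97), with pole at s = −(1 + 41.97)/0.222 = −193.5.
Closed-loop time constant τ = 1/193.5 = 0.00517 s.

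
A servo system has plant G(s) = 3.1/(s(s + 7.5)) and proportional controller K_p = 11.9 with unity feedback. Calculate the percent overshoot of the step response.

8.49%

The closed-loop denominator s² + 7.5s + 36.89 gives ω_n = √36.89 = 6.074 and ζ = 7.5/(2ω_n) = 0.6174.
%OS = 100·exp(−πζ/√(1−ζ²)) = 100·exp(−π·0.6174/√0.6188) = 8.49%.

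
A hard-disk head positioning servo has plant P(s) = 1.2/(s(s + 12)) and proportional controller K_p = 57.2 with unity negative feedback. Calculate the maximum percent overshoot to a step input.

The closed-loop denominator s² + 12s + 68.64 gives ω_n = √68.64 = 8.285 and ζ = 12/(2ω_n) = 0.7242.
%OS = 100·exp(−πζ/√(1−ζ²)) = 100·exp(−π·0.7242/√0.4755) = 3.69%.

3.69%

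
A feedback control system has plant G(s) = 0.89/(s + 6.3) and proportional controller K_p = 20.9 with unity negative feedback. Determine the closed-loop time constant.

Closed-loop transfer function: T(s) = K_p·G(s)/(1 + K_p·G(s)) = 18.6/(s + 6.3 + 18.6) = 18.6/(s + 24.9).
Time constant τ = 1/24.9 = 0.0402 s.

τ = 0.0402 s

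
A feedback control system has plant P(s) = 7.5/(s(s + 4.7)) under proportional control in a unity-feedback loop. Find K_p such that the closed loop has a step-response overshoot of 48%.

K_p = 14.2

From %OS = 100·exp(−πζ/√(1−ζ²)) = 48%, ζ = −ln(0.48)/√(π²+ln²(0.48)) = 0.2275.
Characteristic equation s² + 4.7s + 7.5K_p = 0 gives ζ = 4.7/(2√(7.5K_p)).
Setting ζ = 0.2275: √(7.5K_p) = 4.7/(2·0.2275) = 10.33, so K_p = 106.7/7.5 = 14.2.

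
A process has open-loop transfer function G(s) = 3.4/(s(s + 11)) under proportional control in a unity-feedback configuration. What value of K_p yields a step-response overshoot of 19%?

K_p = 40.7

From %OS = 100·exp(−πζ/√(1−ζ²)) = 19%, ζ = −ln(0.19)/√(π²+ln²(0.19)) = 0.4673.
Characteristic equation s² + 11s + 3.4K_p = 0 gives ζ = 11/(2√(3.4K_p)).
Setting ζ = 0.4673: √(3.4K_p) = 11/(2·0.4673) = 11.77, so K_p = 138.5/3.4 = 40.7.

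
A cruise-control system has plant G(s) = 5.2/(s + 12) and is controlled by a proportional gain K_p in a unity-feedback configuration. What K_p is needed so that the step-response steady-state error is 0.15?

K_p = 13.1

The loop is type 0, so e_ss(step) = 1/(1 + K_pos) with K_pos = K_p·G(0).
G(0) = 0.4333. Require 1/(1 + K_p·0.4333) = 0.15, so 1 + 0.4333·K_p = 6.667.
K_p = (6.667 − 1)/0.4333 = 13.1.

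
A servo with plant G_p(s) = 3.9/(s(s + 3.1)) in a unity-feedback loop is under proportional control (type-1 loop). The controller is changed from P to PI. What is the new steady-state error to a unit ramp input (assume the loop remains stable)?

The integrator raises the loop to type 2, so K_v → ∞ and e_ss to a ramp is zero.

0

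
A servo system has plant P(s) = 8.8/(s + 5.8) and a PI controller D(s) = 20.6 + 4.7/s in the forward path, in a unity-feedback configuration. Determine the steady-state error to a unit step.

The open loop D(s)P(s) has a pole at the origin (type 1), so the static position error constant is infinite and e_ss = 1/(1+∞) = 0.

0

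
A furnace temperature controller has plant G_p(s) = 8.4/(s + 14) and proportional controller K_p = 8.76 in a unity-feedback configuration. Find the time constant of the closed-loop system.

τ = 0.0114 s

Closed-loop transfer function: T(s) = K_p·G_p(s)/(1 + K_p·G_p(s)) = 73.58/(s + 14 + 73.58) = 73.58/(s + 87.58).
Time constant τ = 1/87.58 = 0.0114 s.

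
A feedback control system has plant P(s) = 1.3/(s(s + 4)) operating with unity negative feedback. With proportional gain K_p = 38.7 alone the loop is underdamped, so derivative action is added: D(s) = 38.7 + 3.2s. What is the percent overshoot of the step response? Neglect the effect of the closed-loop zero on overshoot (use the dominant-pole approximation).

11%

Forward path: (38.7 + 3.2s)·1.3/(s(s+4)). The closed-loop characteristic equation is s² + (4 + 1.3·3.2)s + 1.3·38.7 = 0.
That is s² + 8.16s + 50.31 = 0, so ω_n = 7.093 rad/s and ζ = 8.16/(2·7.093) = 0.5752.
%OS = 100·exp(−πζ/√(1−ζ²)) = 11%.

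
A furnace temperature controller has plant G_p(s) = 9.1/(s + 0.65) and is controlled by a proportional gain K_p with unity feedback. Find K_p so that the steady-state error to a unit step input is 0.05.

K_p = 1.36

The loop is type 0, so e_ss(step) = 1/(1 + K_pos) with K_pos = K_p·G_p(0).
G_p(0) = 14. Require 1/(1 + K_p·14) = 0.05, so 1 + 14·K_p = 20.
K_p = (20 − 1)/14 = 1.36.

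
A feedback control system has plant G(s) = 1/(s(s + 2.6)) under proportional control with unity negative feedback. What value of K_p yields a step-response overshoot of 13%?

K_p = 5.7

From %OS = 100·exp(−πζ/√(1−ζ²)) = 13%, ζ = −ln(0.13)/√(π²+ln²(0.13)) = 0.5446.
Characteristic equation s² + 2.6s + 1K_p = 0 gives ζ = 2.6/(2√(1K_p)).
Setting ζ = 0.5446: √(1K_p) = 2.6/(2·0.5446) = 2.387, so K_p = 5.697/1 = 5.7.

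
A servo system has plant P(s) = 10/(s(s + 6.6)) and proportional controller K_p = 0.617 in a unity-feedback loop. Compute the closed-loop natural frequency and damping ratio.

The closed-loop denominator is s(s+6.6) + 0.617·10 = s² + 6.6s + 6.17.
So ω_n² = 6.17 ⇒ ω_n = 2.484 rad/s, and ζ = 6.6/(2ω_n) = 1.33.

ω_n = 2.48 rad/s, ζ = 1.33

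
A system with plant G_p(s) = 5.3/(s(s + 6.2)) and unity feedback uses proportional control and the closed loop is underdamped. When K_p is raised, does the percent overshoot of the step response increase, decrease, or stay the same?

increase

Characteristic equation s² + 6.2s + K_p·5.3 = 0: raising K_p raises ω_n while 2ζω_n = 6.2 is fixed, so ζ falls and overshoot grows.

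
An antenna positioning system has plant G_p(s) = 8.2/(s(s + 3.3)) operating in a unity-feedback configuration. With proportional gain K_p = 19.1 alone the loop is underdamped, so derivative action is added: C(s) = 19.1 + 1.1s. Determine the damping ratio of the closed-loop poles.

Forward path: (19.1 + 1.1s)·8.2/(s(s+3.3)). The closed-loop characteristic equation is s² + (3.3 + 8.2·1.1)s + 8.2·19.1 = 0.
That is s² + 12.32s + 156.6 = 0, so ω_n = 12.51 rad/s and ζ = 12.32/(2·12.51) = 0.4922.

ζ = 0.492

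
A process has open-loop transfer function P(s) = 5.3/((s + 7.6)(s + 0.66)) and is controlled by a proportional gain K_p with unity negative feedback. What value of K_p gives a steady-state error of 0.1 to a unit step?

For a type-0 loop with proportional control, e_ss = 1/(1 + K_p·P(0)).
P(0) = 1.057. Require 1/(1 + K_p·1.057) = 0.1, so 1 + 1.057·K_p = 10.
K_p = (10 − 1)/1.057 = 8.52.

K_p = 8.52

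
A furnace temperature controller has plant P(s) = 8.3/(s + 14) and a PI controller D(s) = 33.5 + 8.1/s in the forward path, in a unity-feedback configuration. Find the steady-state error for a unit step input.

0

The open loop D(s)P(s) has a pole at the origin (type 1), so the static position error constant is infinite and e_ss = 1/(1+∞) = 0.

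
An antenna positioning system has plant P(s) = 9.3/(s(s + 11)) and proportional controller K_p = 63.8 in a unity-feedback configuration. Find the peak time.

T_p = 0.132 s

Closed-loop characteristic equation: s² + 11s + 593.3 = 0, so ω_n = 24.36 rad/s and ζ = 11/(2·24.36) = 0.2258.
Damped frequency ω_d = ω_n√(1−ζ²) = 23.73 rad/s, so peak time T_p = π/ω_d = 0.132 s.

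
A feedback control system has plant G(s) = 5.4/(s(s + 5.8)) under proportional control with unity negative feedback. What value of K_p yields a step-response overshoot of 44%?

From %OS = 100·exp(−πζ/√(1−ζ²)) = 44%, ζ = −ln(0.44)/√(π²+ln²(0.44)) = 0.2528.
Characteristic equation s² + 5.8s + 5.4K_p = 0 gives ζ = 5.8/(2√(5.4K_p)).
Setting ζ = 0.2528: √(5.4K_p) = 5.8/(2·0.2528) = 11.47, so K_p = 131.6/5.4 = 24.4.

K_p = 24.4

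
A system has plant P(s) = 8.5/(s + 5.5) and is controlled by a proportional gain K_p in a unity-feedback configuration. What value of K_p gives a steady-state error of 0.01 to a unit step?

The loop is type 0, so e_ss(step) = 1/(1 + K_pos) with K_pos = K_p·P(0).
P(0) = 1.545. Require 1/(1 + K_p·1.545) = 0.01, so 1 + 1.545·K_p = 100.
K_p = (100 − 1)/1.545 = 64.1.

K_p = 64.1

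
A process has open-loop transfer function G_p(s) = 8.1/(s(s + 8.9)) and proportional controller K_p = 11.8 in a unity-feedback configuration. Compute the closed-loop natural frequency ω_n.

With unity feedback the closed-loop characteristic equation is s² + 8.9s + 11.8·8.1 = s² + 8.9s + 95.58 = 0.
Matching s² + 2ζω_n s + ω_n²: ω_n = √95.58 = 9.777 rad/s and 2ζω_n = 8.9, so ζ = 8.9/(2·9.777) = 0.455.

ω_n = 9.78 rad/s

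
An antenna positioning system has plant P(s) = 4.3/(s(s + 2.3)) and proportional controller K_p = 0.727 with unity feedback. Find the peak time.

Closed-loop characteristic equation: s² + 2.3s + 3.126 = 0, so ω_n = 1.768 rad/s and ζ = 2.3/(2·1.768) = 0.6504.
Damped frequency ω_d = ω_n√(1−ζ²) = 1.343 rad/s, so peak time T_p = π/ω_d = 2.34 s.

T_p = 2.34 s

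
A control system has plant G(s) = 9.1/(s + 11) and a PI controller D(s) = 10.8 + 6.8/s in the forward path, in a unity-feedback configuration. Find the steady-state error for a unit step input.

The open loop D(s)G(s) has a pole at the origin (type 1), so the static position error constant is infinite and e_ss = 1/(1+∞) = 0.

0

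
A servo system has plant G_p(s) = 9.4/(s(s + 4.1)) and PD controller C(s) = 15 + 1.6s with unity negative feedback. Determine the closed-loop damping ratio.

ζ = 0.806

Forward path: (15 + 1.6s)·9.4/(s(s+4.1)). The closed-loop characteristic equation is s² + (4.1 + 9.4·1.6)s + 9.4·15 = 0.
That is s² + 19.14s + 141 = 0, so ω_n = 11.87 rad/s and ζ = 19.14/(2·11.87) = 0.8059.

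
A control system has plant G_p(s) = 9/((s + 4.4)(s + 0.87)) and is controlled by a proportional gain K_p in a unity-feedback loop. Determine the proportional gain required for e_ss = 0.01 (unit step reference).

Steady-state error for a unit step on this type-0 loop is 1/(1 + K_p·G_p(0)).
G_p(0) = 2.351. Require 1/(1 + K_p·2.351) = 0.01, so 1 + 2.351·K_p = 100.
K_p = (100 − 1)/2.351 = 42.1.

K_p = 42.1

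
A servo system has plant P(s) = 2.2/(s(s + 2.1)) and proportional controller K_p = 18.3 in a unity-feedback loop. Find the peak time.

The closed-loop denominator s² + 2.1s + 40.26 gives ω_n = √40.26 = 6.345 and ζ = 2.1/(2ω_n) = 0.1655.
Damped frequency ω_d = ω_n√(1−ζ²) = 6.258 rad/s, so peak time T_p = π/ω_d = 0.502 s.

T_p = 0.502 s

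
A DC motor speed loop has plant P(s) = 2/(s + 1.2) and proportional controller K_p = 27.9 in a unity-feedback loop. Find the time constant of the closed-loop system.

τ = 0.0175 s

Closed-loop transfer function: T(s) = K_p·P(s)/(1 + K_p·P(s)) = 55.8/(s + 1.2 + 55.8) = 55.8/(s + 57).
Time constant τ = 1/57 = 0.0175 s.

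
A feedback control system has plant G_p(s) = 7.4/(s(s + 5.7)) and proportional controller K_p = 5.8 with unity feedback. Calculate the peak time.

T_p = 0.533 s

From 1 + K_pG_p(s) = 0: s² + 5.7s + 42.92 = 0 ⇒ ω_n = 6.551, ζ = 0.435.
Damped frequency ω_d = ω_n√(1−ζ²) = 5.899 rad/s, so peak time T_p = π/ω_d = 0.533 s.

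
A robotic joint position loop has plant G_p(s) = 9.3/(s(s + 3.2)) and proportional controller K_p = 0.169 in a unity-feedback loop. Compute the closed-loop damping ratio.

1 + K_p·G_p(s) = 0 gives s² + 3.2s + 1.572 = 0.
So ω_n² = 1.572 ⇒ ω_n = 1.254 rad/s, and ζ = 3.2/(2ω_n) = 1.28.

ζ = 1.28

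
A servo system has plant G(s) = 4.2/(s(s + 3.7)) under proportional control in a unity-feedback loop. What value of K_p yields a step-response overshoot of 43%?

K_p = 12.1

From %OS = 100·exp(−πζ/√(1−ζ²)) = 43%, ζ = −ln(0.43)/√(π²+ln²(0.43)) = 0.2594.
Characteristic equation s² + 3.7s + 4.2K_p = 0 gives ζ = 3.7/(2√(4.2K_p)).
Setting ζ = 0.2594: √(4.2K_p) = 3.7/(2·0.2594) = 7.131, so K_p = 50.85/4.2 = 12.1.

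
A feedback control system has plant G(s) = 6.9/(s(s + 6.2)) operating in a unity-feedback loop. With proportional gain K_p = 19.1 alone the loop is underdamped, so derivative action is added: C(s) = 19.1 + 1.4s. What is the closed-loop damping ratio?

Forward path: (19.1 + 1.4s)·6.9/(s(s+6.2)). The closed-loop characteristic equation is s² + (6.2 + 6.9·1.4)s + 6.9·19.1 = 0.
That is s² + 15.86s + 131.8 = 0, so ω_n = 11.48 rad/s and ζ = 15.86/(2·11.48) = 0.6908.

ζ = 0.691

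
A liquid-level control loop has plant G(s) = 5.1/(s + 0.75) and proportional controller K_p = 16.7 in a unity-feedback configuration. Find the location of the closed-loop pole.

s = -85.92

Closed-loop transfer function: T(s) = K_p·G(s)/(1 + K_p·G(s)) = 85.17/(s + 0.75 + 85.17) = 85.17/(s + 85.92).
The closed-loop pole is at s = −85.92.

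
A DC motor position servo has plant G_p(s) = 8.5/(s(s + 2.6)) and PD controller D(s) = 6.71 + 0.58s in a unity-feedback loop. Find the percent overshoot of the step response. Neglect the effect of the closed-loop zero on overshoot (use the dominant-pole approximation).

Forward path: (6.71 + 0.58s)·8.5/(s(s+2.6)). The closed-loop characteristic equation is s² + (2.6 + 8.5·0.58)s + 8.5·6.71 = 0.
That is s² + 7.53s + 57.03 = 0, so ω_n = 7.552 rad/s and ζ = 7.53/(2·7.552) = 0.4985.
%OS = 100·exp(−πζ/√(1−ζ²)) = 16.4%.

16.4%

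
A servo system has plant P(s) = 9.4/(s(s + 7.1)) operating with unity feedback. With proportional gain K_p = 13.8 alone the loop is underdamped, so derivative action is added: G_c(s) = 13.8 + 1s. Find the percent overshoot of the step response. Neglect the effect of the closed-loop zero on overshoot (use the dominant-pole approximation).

3.69%

Forward path: (13.8 + 1s)·9.4/(s(s+7.1)). The closed-loop characteristic equation is s² + (7.1 + 9.4·1)s + 9.4·13.8 = 0.
That is s² + 16.5s + 129.7 = 0, so ω_n = 11.39 rad/s and ζ = 16.5/(2·11.39) = 0.7244.
%OS = 100·exp(−πζ/√(1−ζ²)) = 3.69%.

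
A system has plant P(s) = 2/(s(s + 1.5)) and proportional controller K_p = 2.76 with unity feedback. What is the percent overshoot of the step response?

The closed-loop denominator s² + 1.5s + 5.52 gives ω_n = √5.52 = 2.349 and ζ = 1.5/(2ω_n) = 0.3192.
%OS = 100·exp(−πζ/√(1−ζ²)) = 100·exp(−π·0.3192/√0.8981) = 34.7%.

34.7%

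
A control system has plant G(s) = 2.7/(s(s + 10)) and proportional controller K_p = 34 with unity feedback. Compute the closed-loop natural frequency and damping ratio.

The closed-loop denominator is s(s+10) + 34·2.7 = s² + 10s + 91.8.
Matching s² + 2ζω_n s + ω_n²: ω_n = √91.8 = 9.581 rad/s and 2ζω_n = 10, so ζ = 10/(2·9.581) = 0.522.

ω_n = 9.58 rad/s, ζ = 0.522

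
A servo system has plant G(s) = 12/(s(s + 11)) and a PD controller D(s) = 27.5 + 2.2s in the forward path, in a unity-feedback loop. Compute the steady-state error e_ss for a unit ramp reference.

The loop has one pole at the origin (type 1). Velocity error constant K_v = lim_{s→0} s·D(s)G(s) = 27.5·12/11 = 30.
Steady-state error to a unit ramp: e_ss = 1/K_v = 0.0333.

0.0333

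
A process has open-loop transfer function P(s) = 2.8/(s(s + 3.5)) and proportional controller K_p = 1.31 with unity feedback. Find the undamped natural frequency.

ω_n = 1.92 rad/s

1 + K_p·P(s) = 0 gives s² + 3.5s + 3.668 = 0.
Matching s² + 2ζω_n s + ω_n²: ω_n = √3.668 = 1.915 rad/s and 2ζω_n = 3.5, so ζ = 3.5/(2·1.915) = 0.914.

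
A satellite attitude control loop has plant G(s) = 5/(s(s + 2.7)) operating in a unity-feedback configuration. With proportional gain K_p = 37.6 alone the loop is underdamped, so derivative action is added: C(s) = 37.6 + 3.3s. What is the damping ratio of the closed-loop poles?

Forward path: (37.6 + 3.3s)·5/(s(s+2.7)). The closed-loop characteristic equation is s² + (2.7 + 5·3.3)s + 5·37.6 = 0.
That is s² + 19.2s + 188 = 0, so ω_n = 13.71 rad/s and ζ = 19.2/(2·13.71) = 0.7002.

ζ = 0.7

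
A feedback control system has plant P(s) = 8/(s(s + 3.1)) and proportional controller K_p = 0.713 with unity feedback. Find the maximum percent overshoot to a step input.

6.86%

The closed-loop denominator s² + 3.1s + 5.704 gives ω_n = √5.704 = 2.388 and ζ = 3.1/(2ω_n) = 0.649.
%OS = 100·exp(−πζ/√(1−ζ²)) = 100·exp(−π·0.649/√0.5788) = 6.86%.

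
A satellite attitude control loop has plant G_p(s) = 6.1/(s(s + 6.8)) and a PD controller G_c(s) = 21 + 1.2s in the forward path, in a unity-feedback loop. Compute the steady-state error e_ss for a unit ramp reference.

0.0531

The loop has one pole at the origin (type 1). Velocity error constant K_v = lim_{s→0} s·G_c(s)G_p(s) = 21·6.1/6.8 = 18.84.
Steady-state error to a unit ramp: e_ss = 1/K_v = 0.0531.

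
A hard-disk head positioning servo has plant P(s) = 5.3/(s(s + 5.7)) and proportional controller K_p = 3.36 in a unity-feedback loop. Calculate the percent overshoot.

5.63%

The closed-loop denominator s² + 5.7s + 17.81 gives ω_n = √17.81 = 4.22 and ζ = 5.7/(2ω_n) = 0.6754.
%OS = 100·exp(−πζ/√(1−ζ²)) = 100·exp(−π·0.6754/√0.5439) = 5.63%.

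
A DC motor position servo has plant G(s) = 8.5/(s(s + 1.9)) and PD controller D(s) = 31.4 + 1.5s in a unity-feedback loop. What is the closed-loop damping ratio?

ζ = 0.448

Forward path: (31.4 + 1.5s)·8.5/(s(s+1.9)). The closed-loop characteristic equation is s² + (1.9 + 8.5·1.5)s + 8.5·31.4 = 0.
That is s² + 14.65s + 266.9 = 0, so ω_n = 16.34 rad/s and ζ = 14.65/(2·16.34) = 0.4484.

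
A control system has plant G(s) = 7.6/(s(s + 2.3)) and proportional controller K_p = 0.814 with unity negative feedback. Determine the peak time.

T_p = 1.42 s

Closed-loop characteristic equation: s² + 2.3s + 6.186 = 0, so ω_n = 2.487 rad/s and ζ = 2.3/(2·2.487) = 0.4624.
Damped frequency ω_d = ω_n√(1−ζ²) = 2.205 rad/s, so peak time T_p = π/ω_d = 1.42 s.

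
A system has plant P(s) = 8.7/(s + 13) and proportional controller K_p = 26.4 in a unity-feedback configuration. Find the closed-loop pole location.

s = -242.7

Closed-loop transfer function: T(s) = K_p·P(s)/(1 + K_p·P(s)) = 229.7/(s + 13 + 229.7) = 229.7/(s + 242.7).
The closed-loop pole is at s = −242.7.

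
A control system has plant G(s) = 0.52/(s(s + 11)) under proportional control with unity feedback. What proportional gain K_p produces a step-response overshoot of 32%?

From %OS = 100·exp(−πζ/√(1−ζ²)) = 32%, ζ = −ln(0.32)/√(π²+ln²(0.32)) = 0.341.
Characteristic equation s² + 11s + 0.52K_p = 0 gives ζ = 11/(2√(0.52K_p)).
Setting ζ = 0.341: √(0.52K_p) = 11/(2·0.341) = 16.13, so K_p = 260.2/0.52 = 500.

K_p = 500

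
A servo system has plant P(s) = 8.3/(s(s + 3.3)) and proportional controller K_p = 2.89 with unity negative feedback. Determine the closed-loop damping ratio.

ζ = 0.337

With unity feedback the closed-loop characteristic equation is s² + 3.3s + 2.89·8.3 = s² + 3.3s + 23.99 = 0.
So ω_n² = 23.99 ⇒ ω_n = 4.898 rad/s, and ζ = 3.3/(2ω_n) = 0.337.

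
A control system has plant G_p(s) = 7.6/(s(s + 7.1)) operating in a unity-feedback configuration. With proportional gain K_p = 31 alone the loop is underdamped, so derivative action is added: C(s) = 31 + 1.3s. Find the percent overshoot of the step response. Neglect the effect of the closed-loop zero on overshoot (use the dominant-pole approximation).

Forward path: (31 + 1.3s)·7.6/(s(s+7.1)). The closed-loop characteristic equation is s² + (7.1 + 7.6·1.3)s + 7.6·31 = 0.
That is s² + 16.98s + 235.6 = 0, so ω_n = 15.35 rad/s and ζ = 16.98/(2·15.35) = 0.5531.
%OS = 100·exp(−πζ/√(1−ζ²)) = 12.4%.

12.4%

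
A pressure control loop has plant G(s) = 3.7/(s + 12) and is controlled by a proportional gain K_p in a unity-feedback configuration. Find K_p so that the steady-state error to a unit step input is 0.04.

For a type-0 loop with proportional control, e_ss = 1/(1 + K_p·G(0)).
G(0) = 0.3083. Require 1/(1 + K_p·0.3083) = 0.04, so 1 + 0.3083·K_p = 25.
K_p = (25 − 1)/0.3083 = 77.8.

K_p = 77.8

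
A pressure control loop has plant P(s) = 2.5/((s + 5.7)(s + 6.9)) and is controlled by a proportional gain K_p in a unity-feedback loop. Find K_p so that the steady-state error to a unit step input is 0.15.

For a type-0 loop with proportional control, e_ss = 1/(1 + K_p·P(0)).
P(0) = 0.06356. Require 1/(1 + K_p·0.06356) = 0.15, so 1 + 0.06356·K_p = 6.667.
K_p = (6.667 − 1)/0.06356 = 89.1.

K_p = 89.1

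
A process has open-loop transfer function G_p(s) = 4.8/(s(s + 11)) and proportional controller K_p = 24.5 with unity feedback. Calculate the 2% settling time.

T_s ≈ 0.727 s

From 1 + K_pG_p(s) = 0: s² + 11s + 117.6 = 0 ⇒ ω_n = 10.84, ζ = 0.5072.
2% settling time T_s ≈ 4/(ζω_n) = 4/5.5 = 0.727 s.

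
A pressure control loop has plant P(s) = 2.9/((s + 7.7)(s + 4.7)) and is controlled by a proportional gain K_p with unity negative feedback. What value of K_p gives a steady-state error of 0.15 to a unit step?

For a type-0 loop with proportional control, e_ss = 1/(1 + K_p·P(0)).
P(0) = 0.08013. Require 1/(1 + K_p·0.08013) = 0.15, so 1 + 0.08013·K_p = 6.667.
K_p = (6.667 − 1)/0.08013 = 70.7.

K_p = 70.7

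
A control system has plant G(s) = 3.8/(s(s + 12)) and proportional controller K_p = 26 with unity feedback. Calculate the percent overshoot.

From 1 + K_pG(s) = 0: s² + 12s + 98.8 = 0 ⇒ ω_n = 9.94, ζ = 0.6036.
%OS = 100·exp(−πζ/√(1−ζ²)) = 100·exp(−π·0.6036/√0.6356) = 9.27%.

9.27%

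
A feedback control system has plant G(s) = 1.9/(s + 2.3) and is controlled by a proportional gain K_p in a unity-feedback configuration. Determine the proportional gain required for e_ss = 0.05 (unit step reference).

Steady-state error for a unit step on this type-0 loop is 1/(1 + K_p·G(0)).
G(0) = 0.8261. Require 1/(1 + K_p·0.8261) = 0.05, so 1 + 0.8261·K_p = 20.
K_p = (20 − 1)/0.8261 = 23.

K_p = 23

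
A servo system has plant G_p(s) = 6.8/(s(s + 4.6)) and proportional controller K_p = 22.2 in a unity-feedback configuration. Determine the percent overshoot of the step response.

From 1 + K_pG_p(s) = 0: s² + 4.6s + 151 = 0 ⇒ ω_n = 12.29, ζ = 0.1872.
%OS = 100·exp(−πζ/√(1−ζ²)) = 100·exp(−π·0.1872/√0.965) = 55%.

55%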